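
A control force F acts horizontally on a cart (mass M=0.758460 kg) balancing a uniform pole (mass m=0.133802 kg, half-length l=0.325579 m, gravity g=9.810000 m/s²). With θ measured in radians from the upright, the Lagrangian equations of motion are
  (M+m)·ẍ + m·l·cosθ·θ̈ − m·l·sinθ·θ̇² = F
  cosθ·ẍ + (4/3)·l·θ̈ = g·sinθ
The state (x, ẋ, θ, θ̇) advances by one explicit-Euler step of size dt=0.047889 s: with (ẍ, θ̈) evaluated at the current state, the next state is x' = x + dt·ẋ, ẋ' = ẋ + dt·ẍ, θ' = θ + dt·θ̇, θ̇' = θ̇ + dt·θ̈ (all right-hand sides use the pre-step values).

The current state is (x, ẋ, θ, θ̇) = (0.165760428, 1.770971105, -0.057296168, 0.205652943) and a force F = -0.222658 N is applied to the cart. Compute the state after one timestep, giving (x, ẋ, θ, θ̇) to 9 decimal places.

sinθ=-0.057264824, cosθ=0.998359024
temp = (F + m·l·θ̇²·sinθ)/(M+m) = (-0.222658 + -0.000105506)/0.892262 = -0.249661541
θ̈ = (g·sinθ − cosθ·temp)/(l·(4/3 − m·cos²θ/(M+m))) = -0.810798799
ẍ = temp − m·l·θ̈·cosθ/(M+m) = -0.210140676
Euler: x'=0.165760428+0.047889·1.770971105=0.250570463, ẋ'=1.770971105+0.047889·-0.210140676=1.760907678
       θ'=-0.057296168+0.047889·0.205652943=-0.047447654, θ̇'=0.205652943+0.047889·-0.810798799=0.166824599

(0.250570463, 1.760907678, -0.047447654, 0.166824599)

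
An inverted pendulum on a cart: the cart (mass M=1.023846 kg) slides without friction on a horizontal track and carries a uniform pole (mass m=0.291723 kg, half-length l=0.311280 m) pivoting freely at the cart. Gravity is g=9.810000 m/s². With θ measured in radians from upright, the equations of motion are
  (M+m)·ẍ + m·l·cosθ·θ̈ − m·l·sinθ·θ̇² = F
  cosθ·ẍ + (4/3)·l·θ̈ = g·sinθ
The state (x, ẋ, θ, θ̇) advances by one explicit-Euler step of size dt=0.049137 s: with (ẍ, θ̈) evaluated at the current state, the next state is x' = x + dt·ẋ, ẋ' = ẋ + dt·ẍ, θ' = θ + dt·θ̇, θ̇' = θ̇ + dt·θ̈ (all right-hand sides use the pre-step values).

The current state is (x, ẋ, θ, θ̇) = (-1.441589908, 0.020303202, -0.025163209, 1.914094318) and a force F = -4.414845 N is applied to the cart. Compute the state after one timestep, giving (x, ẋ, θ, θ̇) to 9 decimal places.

(-1.440592270, -0.175419147, 0.068889644, 2.356297833)

sinθ=-0.025160554, cosθ=0.999683423
temp = (F + m·l·θ̇²·sinθ)/(M+m) = (-4.414845 + -0.008370834)/1.315569 = -3.362207406
θ̈ = (g·sinθ − cosθ·temp)/(l·(4/3 − m·cos²θ/(M+m))) = 8.999399937
ẍ = temp − m·l·θ̈·cosθ/(M+m) = -3.983196968
Euler: x'=-1.441589908+0.049137·0.020303202=-1.440592270, ẋ'=0.020303202+0.049137·-3.983196968=-0.175419147
       θ'=-0.025163209+0.049137·1.914094318=0.068889644, θ̇'=1.914094318+0.049137·8.999399937=2.356297833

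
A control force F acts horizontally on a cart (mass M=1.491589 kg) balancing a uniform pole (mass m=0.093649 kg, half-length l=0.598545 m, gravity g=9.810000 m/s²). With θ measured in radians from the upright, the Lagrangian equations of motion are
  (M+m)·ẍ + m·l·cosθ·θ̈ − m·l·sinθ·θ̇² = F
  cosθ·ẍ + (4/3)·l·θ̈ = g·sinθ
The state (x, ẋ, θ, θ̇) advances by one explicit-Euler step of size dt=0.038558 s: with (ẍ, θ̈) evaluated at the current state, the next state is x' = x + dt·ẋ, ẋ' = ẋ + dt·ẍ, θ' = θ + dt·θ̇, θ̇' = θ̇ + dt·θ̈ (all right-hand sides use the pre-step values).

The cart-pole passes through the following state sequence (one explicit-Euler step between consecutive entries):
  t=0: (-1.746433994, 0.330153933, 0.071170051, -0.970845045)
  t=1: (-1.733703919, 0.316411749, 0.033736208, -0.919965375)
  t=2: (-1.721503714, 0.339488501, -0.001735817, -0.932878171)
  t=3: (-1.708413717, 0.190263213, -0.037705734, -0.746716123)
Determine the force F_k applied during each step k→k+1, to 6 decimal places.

F_0 = -0.494962 N
F_1 = 0.928395 N
F_2 = -5.864396 N

step 0→1:
  ẍ = (ẋ'−ẋ)/dt = (0.316411749−0.330153933)/0.038558 = -0.356403
  θ̈ = (θ̇'−θ̇)/dt = (-0.919965375−-0.970845045)/0.038558 = 1.319562
  sinθ=0.071110, cosθ=0.997468
  F = (M+m)·ẍ + m·l·cosθ·θ̈ − m·l·sinθ·θ̇² = -0.564983 + 0.073778 − 0.003757 = -0.494962
step 1→2:
  ẍ = (ẋ'−ẋ)/dt = (0.339488501−0.316411749)/0.038558 = 0.598495
  θ̈ = (θ̇'−θ̇)/dt = (-0.932878171−-0.919965375)/0.038558 = -0.334893
  sinθ=0.033730, cosθ=0.999431
  F = (M+m)·ẍ + m·l·cosθ·θ̈ − m·l·sinθ·θ̇² = 0.948756 + -0.018761 − 0.001600 = 0.928395
step 2→3:
  ẍ = (ẋ'−ẋ)/dt = (0.190263213−0.339488501)/0.038558 = -3.870151
  θ̈ = (θ̇'−θ̇)/dt = (-0.746716123−-0.932878171)/0.038558 = 4.828104
  sinθ=-0.001736, cosθ=0.999998
  F = (M+m)·ẍ + m·l·cosθ·θ̈ − m·l·sinθ·θ̇² = -6.135111 + 0.270630 − -0.000085 = -5.864396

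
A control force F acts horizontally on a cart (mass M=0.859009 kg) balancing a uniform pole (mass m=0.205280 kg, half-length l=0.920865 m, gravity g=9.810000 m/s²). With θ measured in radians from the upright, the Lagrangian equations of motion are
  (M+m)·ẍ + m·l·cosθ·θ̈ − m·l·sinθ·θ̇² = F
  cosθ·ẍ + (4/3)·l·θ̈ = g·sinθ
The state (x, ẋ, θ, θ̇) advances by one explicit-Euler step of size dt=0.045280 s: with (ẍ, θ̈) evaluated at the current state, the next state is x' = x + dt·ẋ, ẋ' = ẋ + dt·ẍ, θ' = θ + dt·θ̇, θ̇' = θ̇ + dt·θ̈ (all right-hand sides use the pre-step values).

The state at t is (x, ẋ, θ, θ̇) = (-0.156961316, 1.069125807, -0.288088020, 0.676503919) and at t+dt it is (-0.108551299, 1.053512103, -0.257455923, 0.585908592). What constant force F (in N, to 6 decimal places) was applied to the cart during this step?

ẍ = (ẋ'−ẋ)/dt = (1.053512103−1.069125807)/0.045280 = -0.344826
θ̈ = (θ̇'−θ̇)/dt = (0.585908592−0.676503919)/0.045280 = -2.000780
sinθ=-0.284120, cosθ=0.958789
F = (M+m)·ẍ + m·l·cosθ·θ̈ − m·l·sinθ·θ̇² = -0.366994 + -0.362631 − -0.024580 = -0.705045

F = -0.705045 N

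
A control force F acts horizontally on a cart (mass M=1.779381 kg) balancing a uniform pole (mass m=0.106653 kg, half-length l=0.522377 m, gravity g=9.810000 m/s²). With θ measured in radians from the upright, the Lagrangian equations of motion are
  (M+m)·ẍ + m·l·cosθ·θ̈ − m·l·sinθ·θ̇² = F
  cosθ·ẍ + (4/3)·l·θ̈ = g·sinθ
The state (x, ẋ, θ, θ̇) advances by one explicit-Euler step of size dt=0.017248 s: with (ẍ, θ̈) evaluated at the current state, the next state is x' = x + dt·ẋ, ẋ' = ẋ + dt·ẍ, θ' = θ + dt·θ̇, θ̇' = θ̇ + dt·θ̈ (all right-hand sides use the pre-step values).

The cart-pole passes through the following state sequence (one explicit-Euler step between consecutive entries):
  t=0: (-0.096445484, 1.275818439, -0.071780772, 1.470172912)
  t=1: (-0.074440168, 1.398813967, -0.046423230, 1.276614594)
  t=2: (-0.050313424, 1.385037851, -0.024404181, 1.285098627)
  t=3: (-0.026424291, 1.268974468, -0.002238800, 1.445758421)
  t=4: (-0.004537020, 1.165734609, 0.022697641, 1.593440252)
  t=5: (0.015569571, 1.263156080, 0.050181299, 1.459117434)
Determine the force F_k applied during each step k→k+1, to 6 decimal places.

F_0 = 12.834343 N
F_1 = -1.474802 N
F_2 = -12.170256 N
F_3 = -10.811781 N
F_4 = 10.215864 N

step 0→1:
  ẍ = (ẋ'−ẋ)/dt = (1.398813967−1.275818439)/0.017248 = 7.131002
  θ̈ = (θ̇'−θ̇)/dt = (1.276614594−1.470172912)/0.017248 = -11.222073
  sinθ=-0.071719, cosθ=0.997425
  F = (M+m)·ẍ + m·l·cosθ·θ̈ − m·l·sinθ·θ̇² = 13.449313 + -0.623606 − -0.008636 = 12.834343
step 1→2:
  ẍ = (ẋ'−ẋ)/dt = (1.385037851−1.398813967)/0.017248 = -0.798708
  θ̈ = (θ̇'−θ̇)/dt = (1.285098627−1.276614594)/0.017248 = 0.491885
  sinθ=-0.046407, cosθ=0.998923
  F = (M+m)·ẍ + m·l·cosθ·θ̈ − m·l·sinθ·θ̇² = -1.506391 + 0.027375 − -0.004214 = -1.474802
step 2→3:
  ẍ = (ẋ'−ẋ)/dt = (1.268974468−1.385037851)/0.017248 = -6.729092
  θ̈ = (θ̇'−θ̇)/dt = (1.445758421−1.285098627)/0.017248 = 9.314691
  sinθ=-0.024402, cosθ=0.999702
  F = (M+m)·ẍ + m·l·cosθ·θ̈ − m·l·sinθ·θ̇² = -12.691297 + 0.518796 − -0.002245 = -12.170256
step 3→4:
  ẍ = (ẋ'−ẋ)/dt = (1.165734609−1.268974468)/0.017248 = -5.985613
  θ̈ = (θ̇'−θ̇)/dt = (1.593440252−1.445758421)/0.017248 = 8.562258
  sinθ=-0.002239, cosθ=0.999997
  F = (M+m)·ẍ + m·l·cosθ·θ̈ − m·l·sinθ·θ̇² = -11.289070 + 0.477029 − -0.000261 = -10.811781
step 4→5:
  ẍ = (ẋ'−ẋ)/dt = (1.263156080−1.165734609)/0.017248 = 5.648276
  θ̈ = (θ̇'−θ̇)/dt = (1.459117434−1.593440252)/0.017248 = -7.787733
  sinθ=0.022696, cosθ=0.999742
  F = (M+m)·ẍ + m·l·cosθ·θ̈ − m·l·sinθ·θ̇² = 10.652841 + -0.433767 − 0.003210 = 10.215864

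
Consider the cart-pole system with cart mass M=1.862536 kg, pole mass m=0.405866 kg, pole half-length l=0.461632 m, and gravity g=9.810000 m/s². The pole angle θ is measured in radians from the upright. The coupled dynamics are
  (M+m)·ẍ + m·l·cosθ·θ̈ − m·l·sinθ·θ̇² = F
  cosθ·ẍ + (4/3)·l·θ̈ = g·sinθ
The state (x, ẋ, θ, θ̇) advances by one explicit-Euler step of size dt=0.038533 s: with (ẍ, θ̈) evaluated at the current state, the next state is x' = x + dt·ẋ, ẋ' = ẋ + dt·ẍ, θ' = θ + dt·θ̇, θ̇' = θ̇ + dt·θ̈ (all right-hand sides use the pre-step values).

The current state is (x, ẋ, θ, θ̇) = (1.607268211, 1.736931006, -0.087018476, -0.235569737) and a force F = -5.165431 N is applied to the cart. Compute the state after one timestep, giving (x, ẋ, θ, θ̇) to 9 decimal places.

sinθ=-0.086908697, cosθ=0.996216281
temp = (F + m·l·θ̇²·sinθ)/(M+m) = (-5.165431 + -0.000903610)/2.268402 = -2.277521625
θ̈ = (g·sinθ − cosθ·temp)/(l·(4/3 − m·cos²θ/(M+m))) = 2.654603274
ẍ = temp − m·l·θ̈·cosθ/(M+m) = -2.495951389
Euler: x'=1.607268211+0.038533·1.736931006=1.674197373, ẋ'=1.736931006+0.038533·-2.495951389=1.640754511
       θ'=-0.087018476+0.038533·-0.235569737=-0.096095685, θ̇'=-0.235569737+0.038533·2.654603274=-0.133279909

(1.674197373, 1.640754511, -0.096095685, -0.133279909)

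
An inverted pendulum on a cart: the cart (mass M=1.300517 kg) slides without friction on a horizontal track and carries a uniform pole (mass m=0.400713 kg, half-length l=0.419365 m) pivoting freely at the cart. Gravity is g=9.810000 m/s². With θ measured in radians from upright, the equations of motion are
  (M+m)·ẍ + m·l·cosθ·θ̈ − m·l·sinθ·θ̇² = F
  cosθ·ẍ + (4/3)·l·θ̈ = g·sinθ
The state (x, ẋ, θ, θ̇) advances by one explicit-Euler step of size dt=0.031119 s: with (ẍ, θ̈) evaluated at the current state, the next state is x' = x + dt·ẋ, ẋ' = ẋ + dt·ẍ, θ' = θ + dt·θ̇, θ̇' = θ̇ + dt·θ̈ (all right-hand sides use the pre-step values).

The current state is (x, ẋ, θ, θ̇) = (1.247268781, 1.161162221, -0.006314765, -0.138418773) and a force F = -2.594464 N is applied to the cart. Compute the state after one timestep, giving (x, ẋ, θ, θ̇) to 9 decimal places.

(1.283402988, 1.103935119, -0.010622219, -0.039522432)

sinθ=-0.006314723, cosθ=0.999980062
temp = (F + m·l·θ̇²·sinθ)/(M+m) = (-2.594464 + -0.000020332)/1.701230 = -1.525063825
θ̈ = (g·sinθ − cosθ·temp)/(l·(4/3 − m·cos²θ/(M+m))) = 3.178005124
ẍ = temp − m·l·θ̈·cosθ/(M+m) = -1.838976257
Euler: x'=1.247268781+0.031119·1.161162221=1.283402988, ẋ'=1.161162221+0.031119·-1.838976257=1.103935119
       θ'=-0.006314765+0.031119·-0.138418773=-0.010622219, θ̇'=-0.138418773+0.031119·3.178005124=-0.039522432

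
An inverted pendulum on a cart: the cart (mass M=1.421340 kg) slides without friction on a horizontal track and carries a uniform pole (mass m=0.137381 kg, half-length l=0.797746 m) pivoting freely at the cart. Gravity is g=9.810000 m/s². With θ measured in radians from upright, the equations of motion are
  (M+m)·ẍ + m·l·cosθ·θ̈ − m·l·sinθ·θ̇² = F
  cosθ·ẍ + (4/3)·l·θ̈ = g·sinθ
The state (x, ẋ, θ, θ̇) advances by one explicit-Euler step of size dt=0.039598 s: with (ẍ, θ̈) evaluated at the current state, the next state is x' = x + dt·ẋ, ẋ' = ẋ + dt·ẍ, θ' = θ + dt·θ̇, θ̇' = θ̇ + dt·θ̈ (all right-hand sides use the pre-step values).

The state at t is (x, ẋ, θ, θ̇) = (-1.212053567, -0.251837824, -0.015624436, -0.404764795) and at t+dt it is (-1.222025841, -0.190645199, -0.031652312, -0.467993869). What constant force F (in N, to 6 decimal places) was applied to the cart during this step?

F = 2.234067 N

ẍ = (ẋ'−ẋ)/dt = (-0.190645199−-0.251837824)/0.039598 = 1.545346
θ̈ = (θ̇'−θ̇)/dt = (-0.467993869−-0.404764795)/0.039598 = -1.596774
sinθ=-0.015624, cosθ=0.999878
F = (M+m)·ẍ + m·l·cosθ·θ̈ − m·l·sinθ·θ̇² = 2.408764 + -0.174977 − -0.000281 = 2.234067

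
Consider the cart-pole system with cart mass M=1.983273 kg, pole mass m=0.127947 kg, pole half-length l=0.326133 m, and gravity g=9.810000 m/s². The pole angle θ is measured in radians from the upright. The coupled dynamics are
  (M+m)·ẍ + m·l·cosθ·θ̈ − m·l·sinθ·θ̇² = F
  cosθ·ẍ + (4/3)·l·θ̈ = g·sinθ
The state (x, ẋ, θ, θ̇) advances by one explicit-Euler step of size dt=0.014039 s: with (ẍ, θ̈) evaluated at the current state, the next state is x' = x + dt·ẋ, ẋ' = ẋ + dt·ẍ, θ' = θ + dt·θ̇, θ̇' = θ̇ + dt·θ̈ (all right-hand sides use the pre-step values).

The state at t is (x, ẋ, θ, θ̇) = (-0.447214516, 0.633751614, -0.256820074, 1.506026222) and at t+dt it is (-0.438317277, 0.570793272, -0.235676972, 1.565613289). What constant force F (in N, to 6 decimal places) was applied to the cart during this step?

F = -9.272493 N

ẍ = (ẋ'−ẋ)/dt = (0.570793272−0.633751614)/0.014039 = -4.484532
θ̈ = (θ̇'−θ̇)/dt = (1.565613289−1.506026222)/0.014039 = 4.244395
sinθ=-0.254006, cosθ=0.967203
F = (M+m)·ẍ + m·l·cosθ·θ̈ − m·l·sinθ·θ̇² = -9.467833 + 0.171300 − -0.024040 = -9.272493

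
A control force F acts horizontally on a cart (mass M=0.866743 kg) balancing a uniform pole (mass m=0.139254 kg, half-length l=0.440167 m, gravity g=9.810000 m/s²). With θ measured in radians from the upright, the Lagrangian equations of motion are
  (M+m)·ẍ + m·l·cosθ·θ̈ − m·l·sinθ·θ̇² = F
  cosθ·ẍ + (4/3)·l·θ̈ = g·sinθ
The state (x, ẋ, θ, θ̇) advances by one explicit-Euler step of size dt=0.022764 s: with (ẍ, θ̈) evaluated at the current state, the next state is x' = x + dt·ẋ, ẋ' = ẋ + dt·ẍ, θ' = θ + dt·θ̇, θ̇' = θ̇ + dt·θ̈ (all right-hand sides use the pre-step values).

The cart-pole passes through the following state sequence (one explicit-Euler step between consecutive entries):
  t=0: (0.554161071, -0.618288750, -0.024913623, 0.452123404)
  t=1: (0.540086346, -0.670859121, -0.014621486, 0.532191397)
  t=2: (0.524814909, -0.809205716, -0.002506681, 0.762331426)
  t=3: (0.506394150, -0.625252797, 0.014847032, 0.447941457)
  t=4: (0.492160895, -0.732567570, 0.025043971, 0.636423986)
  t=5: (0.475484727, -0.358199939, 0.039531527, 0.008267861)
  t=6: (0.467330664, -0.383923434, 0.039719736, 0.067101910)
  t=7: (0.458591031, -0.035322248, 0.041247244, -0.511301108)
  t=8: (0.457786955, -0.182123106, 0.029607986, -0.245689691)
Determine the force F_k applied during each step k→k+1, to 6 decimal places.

F_0 = -2.107375 N
F_1 = -5.494006 N
F_2 = 7.282887 N
F_3 = -4.235228 N
F_4 = 14.852741 N
F_5 = -0.978490 N
F_6 = 13.849334 N
F_7 = -5.773566 N

step 0→1:
  ẍ = (ẋ'−ẋ)/dt = (-0.670859121−-0.618288750)/0.022764 = -2.309364
  θ̈ = (θ̇'−θ̇)/dt = (0.532191397−0.452123404)/0.022764 = 3.517308
  sinθ=-0.024911, cosθ=0.999690
  F = (M+m)·ẍ + m·l·cosθ·θ̈ − m·l·sinθ·θ̇² = -2.323214 + 0.215527 − -0.000312 = -2.107375
step 1→2:
  ẍ = (ẋ'−ẋ)/dt = (-0.809205716−-0.670859121)/0.022764 = -6.077429
  θ̈ = (θ̇'−θ̇)/dt = (0.762331426−0.532191397)/0.022764 = 10.109824
  sinθ=-0.014621, cosθ=0.999893
  F = (M+m)·ẍ + m·l·cosθ·θ̈ − m·l·sinθ·θ̇² = -6.113875 + 0.619616 − -0.000254 = -5.494006
step 2→3:
  ẍ = (ẋ'−ẋ)/dt = (-0.625252797−-0.809205716)/0.022764 = 8.080870
  θ̈ = (θ̇'−θ̇)/dt = (0.447941457−0.762331426)/0.022764 = -13.810840
  sinθ=-0.002507, cosθ=0.999997
  F = (M+m)·ẍ + m·l·cosθ·θ̈ − m·l·sinθ·θ̇² = 8.129331 + -0.846533 − -0.000089 = 7.282887
step 3→4:
  ẍ = (ẋ'−ẋ)/dt = (-0.732567570−-0.625252797)/0.022764 = -4.714232
  θ̈ = (θ̇'−θ̇)/dt = (0.636423986−0.447941457)/0.022764 = 8.279851
  sinθ=0.014846, cosθ=0.999890
  F = (M+m)·ẍ + m·l·cosθ·θ̈ − m·l·sinθ·θ̇² = -4.742503 + 0.507458 − 0.000183 = -4.235228
step 4→5:
  ẍ = (ẋ'−ẋ)/dt = (-0.358199939−-0.732567570)/0.022764 = 16.445600
  θ̈ = (θ̇'−θ̇)/dt = (0.008267861−0.636423986)/0.022764 = -27.594277
  sinθ=0.025041, cosθ=0.999686
  F = (M+m)·ẍ + m·l·cosθ·θ̈ − m·l·sinθ·θ̇² = 16.544224 + -1.690861 − 0.000622 = 14.852741
step 5→6:
  ẍ = (ẋ'−ẋ)/dt = (-0.383923434−-0.358199939)/0.022764 = -1.130008
  θ̈ = (θ̇'−θ̇)/dt = (0.067101910−0.008267861)/0.022764 = 2.584522
  sinθ=0.039521, cosθ=0.999219
  F = (M+m)·ẍ + m·l·cosθ·θ̈ − m·l·sinθ·θ̇² = -1.136784 + 0.158295 − 0.000000 = -0.978490
step 6→7:
  ẍ = (ẋ'−ẋ)/dt = (-0.035322248−-0.383923434)/0.022764 = 15.313705
  θ̈ = (θ̇'−θ̇)/dt = (-0.511301108−0.067101910)/0.022764 = -25.408672
  sinθ=0.039709, cosθ=0.999211
  F = (M+m)·ẍ + m·l·cosθ·θ̈ − m·l·sinθ·θ̇² = 15.405542 + -1.556197 − 0.000011 = 13.849334
step 7→8:
  ẍ = (ẋ'−ẋ)/dt = (-0.182123106−-0.035322248)/0.022764 = -6.448816
  θ̈ = (θ̇'−θ̇)/dt = (-0.245689691−-0.511301108)/0.022764 = 11.668047
  sinθ=0.041236, cosθ=0.999149
  F = (M+m)·ẍ + m·l·cosθ·θ̈ − m·l·sinθ·θ̇² = -6.487490 + 0.714585 − 0.000661 = -5.773566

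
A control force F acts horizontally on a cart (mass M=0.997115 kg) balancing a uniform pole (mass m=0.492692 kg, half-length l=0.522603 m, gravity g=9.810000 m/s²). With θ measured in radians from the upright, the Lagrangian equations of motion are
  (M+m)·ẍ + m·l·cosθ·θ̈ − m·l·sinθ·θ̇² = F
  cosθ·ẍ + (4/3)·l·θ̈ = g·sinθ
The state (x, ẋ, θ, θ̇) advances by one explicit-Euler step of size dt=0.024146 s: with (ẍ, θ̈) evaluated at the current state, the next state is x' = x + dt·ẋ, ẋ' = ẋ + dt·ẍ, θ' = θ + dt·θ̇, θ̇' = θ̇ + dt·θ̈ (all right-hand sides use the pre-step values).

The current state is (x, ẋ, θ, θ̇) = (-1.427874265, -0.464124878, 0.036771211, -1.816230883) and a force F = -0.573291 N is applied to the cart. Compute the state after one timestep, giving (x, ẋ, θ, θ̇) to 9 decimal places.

(-1.439081024, -0.478672124, -0.007083500, -1.782870671)

sinθ=0.036762925, cosθ=0.999324015
temp = (F + m·l·θ̇²·sinθ)/(M+m) = (-0.573291 + 0.031224794)/1.489807 = -0.363849952
θ̈ = (g·sinθ − cosθ·temp)/(l·(4/3 − m·cos²θ/(M+m))) = 1.381604090
ẍ = temp − m·l·θ̈·cosθ/(M+m) = -0.602470223
Euler: x'=-1.427874265+0.024146·-0.464124878=-1.439081024, ẋ'=-0.464124878+0.024146·-0.602470223=-0.478672124
       θ'=0.036771211+0.024146·-1.816230883=-0.007083500, θ̇'=-1.816230883+0.024146·1.381604090=-1.782870671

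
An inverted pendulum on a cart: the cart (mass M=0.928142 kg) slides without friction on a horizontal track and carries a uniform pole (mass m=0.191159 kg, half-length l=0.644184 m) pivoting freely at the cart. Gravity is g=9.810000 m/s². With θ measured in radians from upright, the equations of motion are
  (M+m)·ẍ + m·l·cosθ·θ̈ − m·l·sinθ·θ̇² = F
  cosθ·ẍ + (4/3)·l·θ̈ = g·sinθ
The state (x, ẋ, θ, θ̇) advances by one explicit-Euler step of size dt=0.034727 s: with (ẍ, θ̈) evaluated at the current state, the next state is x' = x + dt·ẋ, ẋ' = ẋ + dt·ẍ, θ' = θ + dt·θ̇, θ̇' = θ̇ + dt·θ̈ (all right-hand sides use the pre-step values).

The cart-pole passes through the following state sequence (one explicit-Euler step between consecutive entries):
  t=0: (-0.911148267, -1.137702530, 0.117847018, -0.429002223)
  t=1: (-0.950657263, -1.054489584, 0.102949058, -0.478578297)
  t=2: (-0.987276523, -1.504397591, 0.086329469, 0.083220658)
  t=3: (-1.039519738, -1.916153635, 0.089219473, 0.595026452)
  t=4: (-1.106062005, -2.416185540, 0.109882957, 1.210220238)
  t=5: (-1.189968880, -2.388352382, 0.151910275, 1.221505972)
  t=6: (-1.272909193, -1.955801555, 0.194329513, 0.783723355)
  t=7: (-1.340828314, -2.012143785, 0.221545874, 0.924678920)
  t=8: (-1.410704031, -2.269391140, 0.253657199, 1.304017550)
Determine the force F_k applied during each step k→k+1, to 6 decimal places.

step 0→1:
  ẍ = (ẋ'−ẋ)/dt = (-1.054489584−-1.137702530)/0.034727 = 2.396203
  θ̈ = (θ̇'−θ̇)/dt = (-0.478578297−-0.429002223)/0.034727 = -1.427594
  sinθ=0.117574, cosθ=0.993064
  F = (M+m)·ẍ + m·l·cosθ·θ̈ − m·l·sinθ·θ̇² = 2.682073 + -0.174577 − 0.002665 = 2.504831
step 1→2:
  ẍ = (ẋ'−ẋ)/dt = (-1.504397591−-1.054489584)/0.034727 = -12.955568
  θ̈ = (θ̇'−θ̇)/dt = (0.083220658−-0.478578297)/0.034727 = 16.177584
  sinθ=0.102767, cosθ=0.994705
  F = (M+m)·ẍ + m·l·cosθ·θ̈ − m·l·sinθ·θ̇² = -14.501180 + 1.981586 − 0.002898 = -12.522493
step 2→3:
  ẍ = (ẋ'−ẋ)/dt = (-1.916153635−-1.504397591)/0.034727 = -11.856943
  θ̈ = (θ̇'−θ̇)/dt = (0.595026452−0.083220658)/0.034727 = 14.737979
  sinθ=0.086222, cosθ=0.996276
  F = (M+m)·ẍ + m·l·cosθ·θ̈ − m·l·sinθ·θ̇² = -13.271488 + 1.808099 − 0.000074 = -11.463462
step 3→4:
  ẍ = (ẋ'−ẋ)/dt = (-2.416185540−-1.916153635)/0.034727 = -14.398938
  θ̈ = (θ̇'−θ̇)/dt = (1.210220238−0.595026452)/0.034727 = 17.715143
  sinθ=0.089101, cosθ=0.996023
  F = (M+m)·ẍ + m·l·cosθ·θ̈ − m·l·sinθ·θ̇² = -16.116745 + 2.172794 − 0.003885 = -13.947836
step 4→5:
  ẍ = (ẋ'−ẋ)/dt = (-2.388352382−-2.416185540)/0.034727 = 0.801485
  θ̈ = (θ̇'−θ̇)/dt = (1.221505972−1.210220238)/0.034727 = 0.324984
  sinθ=0.109662, cosθ=0.993969
  F = (M+m)·ẍ + m·l·cosθ·θ̈ − m·l·sinθ·θ̇² = 0.897103 + 0.039778 − 0.019778 = 0.917102
step 5→6:
  ẍ = (ẋ'−ẋ)/dt = (-1.955801555−-2.388352382)/0.034727 = 12.455750
  θ̈ = (θ̇'−θ̇)/dt = (0.783723355−1.221505972)/0.034727 = -12.606405
  sinθ=0.151327, cosθ=0.988484
  F = (M+m)·ẍ + m·l·cosθ·θ̈ − m·l·sinθ·θ̇² = 13.941733 + -1.534495 − 0.027804 = 12.379434
step 6→7:
  ẍ = (ẋ'−ẋ)/dt = (-2.012143785−-1.955801555)/0.034727 = -1.622433
  θ̈ = (θ̇'−θ̇)/dt = (0.924678920−0.783723355)/0.034727 = 4.058962
  sinθ=0.193109, cosθ=0.981177
  F = (M+m)·ẍ + m·l·cosθ·θ̈ − m·l·sinθ·θ̇² = -1.815991 + 0.490419 − 0.014606 = -1.340178
step 7→8:
  ẍ = (ẋ'−ẋ)/dt = (-2.269391140−-2.012143785)/0.034727 = -7.407705
  θ̈ = (θ̇'−θ̇)/dt = (1.304017550−0.924678920)/0.034727 = 10.923449
  sinθ=0.219738, cosθ=0.975559
  F = (M+m)·ẍ + m·l·cosθ·θ̈ − m·l·sinθ·θ̇² = -8.291451 + 1.312254 − 0.023136 = -7.002333

F_0 = 2.504831 N
F_1 = -12.522493 N
F_2 = -11.463462 N
F_3 = -13.947836 N
F_4 = 0.917102 N
F_5 = 12.379434 N
F_6 = -1.340178 N
F_7 = -7.002333 N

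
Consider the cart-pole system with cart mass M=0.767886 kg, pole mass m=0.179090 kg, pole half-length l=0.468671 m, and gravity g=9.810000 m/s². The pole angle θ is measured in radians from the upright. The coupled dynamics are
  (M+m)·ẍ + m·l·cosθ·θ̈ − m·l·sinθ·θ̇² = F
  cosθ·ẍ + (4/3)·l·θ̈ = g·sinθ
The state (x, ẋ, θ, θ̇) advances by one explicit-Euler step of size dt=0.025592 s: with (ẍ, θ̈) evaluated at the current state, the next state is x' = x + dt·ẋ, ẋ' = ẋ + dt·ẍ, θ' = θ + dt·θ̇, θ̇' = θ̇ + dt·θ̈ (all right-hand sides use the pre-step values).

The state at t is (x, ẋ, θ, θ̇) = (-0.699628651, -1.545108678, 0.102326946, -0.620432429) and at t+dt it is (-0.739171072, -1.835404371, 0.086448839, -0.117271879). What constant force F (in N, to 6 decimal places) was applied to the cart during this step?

ẍ = (ẋ'−ẋ)/dt = (-1.835404371−-1.545108678)/0.025592 = -11.343220
θ̈ = (θ̇'−θ̇)/dt = (-0.117271879−-0.620432429)/0.025592 = 19.660853
sinθ=0.102148, cosθ=0.994769
F = (M+m)·ẍ + m·l·cosθ·θ̈ − m·l·sinθ·θ̇² = -10.741757 + 1.641588 − 0.003300 = -9.103470

F = -9.103470 N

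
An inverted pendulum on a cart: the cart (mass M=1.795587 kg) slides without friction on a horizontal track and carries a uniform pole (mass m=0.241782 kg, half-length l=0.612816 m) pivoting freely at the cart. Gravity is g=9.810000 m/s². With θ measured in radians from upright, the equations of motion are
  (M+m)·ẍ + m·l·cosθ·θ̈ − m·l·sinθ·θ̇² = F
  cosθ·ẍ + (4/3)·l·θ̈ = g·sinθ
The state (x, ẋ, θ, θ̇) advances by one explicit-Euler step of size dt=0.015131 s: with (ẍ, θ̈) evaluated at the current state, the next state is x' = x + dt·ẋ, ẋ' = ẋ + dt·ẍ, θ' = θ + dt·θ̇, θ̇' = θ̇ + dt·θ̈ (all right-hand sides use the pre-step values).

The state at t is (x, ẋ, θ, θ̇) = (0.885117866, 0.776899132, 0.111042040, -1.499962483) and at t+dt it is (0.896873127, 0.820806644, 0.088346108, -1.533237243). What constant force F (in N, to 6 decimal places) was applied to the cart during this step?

F = 5.551316 N

ẍ = (ẋ'−ẋ)/dt = (0.820806644−0.776899132)/0.015131 = 2.901825
θ̈ = (θ̇'−θ̇)/dt = (-1.533237243−-1.499962483)/0.015131 = -2.199112
sinθ=0.110814, cosθ=0.993841
F = (M+m)·ẍ + m·l·cosθ·θ̈ − m·l·sinθ·θ̇² = 5.912088 + -0.323831 − 0.036941 = 5.551316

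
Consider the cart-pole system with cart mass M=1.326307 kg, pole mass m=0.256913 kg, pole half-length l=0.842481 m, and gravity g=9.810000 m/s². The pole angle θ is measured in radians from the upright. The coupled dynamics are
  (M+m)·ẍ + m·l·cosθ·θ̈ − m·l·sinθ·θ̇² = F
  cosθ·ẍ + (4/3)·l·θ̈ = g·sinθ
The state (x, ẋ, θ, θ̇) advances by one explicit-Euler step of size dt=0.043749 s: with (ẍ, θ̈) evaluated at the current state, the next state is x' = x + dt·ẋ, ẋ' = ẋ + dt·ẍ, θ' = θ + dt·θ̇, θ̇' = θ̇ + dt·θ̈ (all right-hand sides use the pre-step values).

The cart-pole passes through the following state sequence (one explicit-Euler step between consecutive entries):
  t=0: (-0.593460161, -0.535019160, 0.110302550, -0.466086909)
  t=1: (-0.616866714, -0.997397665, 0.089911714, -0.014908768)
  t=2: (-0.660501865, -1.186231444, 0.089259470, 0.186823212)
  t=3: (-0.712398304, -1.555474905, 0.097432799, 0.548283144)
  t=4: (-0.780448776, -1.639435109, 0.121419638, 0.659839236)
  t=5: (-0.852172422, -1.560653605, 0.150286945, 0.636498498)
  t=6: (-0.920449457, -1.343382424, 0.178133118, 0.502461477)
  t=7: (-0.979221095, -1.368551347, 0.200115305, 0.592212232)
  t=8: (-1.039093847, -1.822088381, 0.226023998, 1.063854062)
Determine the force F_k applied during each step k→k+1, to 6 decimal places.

step 0→1:
  ẍ = (ẋ'−ẋ)/dt = (-0.997397665−-0.535019160)/0.043749 = -10.568893
  θ̈ = (θ̇'−θ̇)/dt = (-0.014908768−-0.466086909)/0.043749 = 10.312879
  sinθ=0.110079, cosθ=0.993923
  F = (M+m)·ẍ + m·l·cosθ·θ̈ − m·l·sinθ·θ̇² = -16.732883 + 2.218599 − 0.005176 = -14.519460
step 1→2:
  ẍ = (ẋ'−ẋ)/dt = (-1.186231444−-0.997397665)/0.043749 = -4.316299
  θ̈ = (θ̇'−θ̇)/dt = (0.186823212−-0.014908768)/0.043749 = 4.611122
  sinθ=0.089791, cosθ=0.995961
  F = (M+m)·ẍ + m·l·cosθ·θ̈ − m·l·sinθ·θ̇² = -6.833651 + 0.994020 − 0.000004 = -5.839636
step 2→3:
  ẍ = (ẋ'−ẋ)/dt = (-1.555474905−-1.186231444)/0.043749 = -8.440043
  θ̈ = (θ̇'−θ̇)/dt = (0.548283144−0.186823212)/0.043749 = 8.262130
  sinθ=0.089141, cosθ=0.996019
  F = (M+m)·ẍ + m·l·cosθ·θ̈ − m·l·sinθ·θ̇² = -13.362446 + 1.781172 − 0.000673 = -11.581947
step 3→4:
  ẍ = (ẋ'−ẋ)/dt = (-1.639435109−-1.555474905)/0.043749 = -1.919134
  θ̈ = (θ̇'−θ̇)/dt = (0.659839236−0.548283144)/0.043749 = 2.549912
  sinθ=0.097279, cosθ=0.995257
  F = (M+m)·ẍ + m·l·cosθ·θ̈ − m·l·sinθ·θ̇² = -3.038412 + 0.549296 − 0.006330 = -2.495445
step 4→5:
  ẍ = (ẋ'−ẋ)/dt = (-1.560653605−-1.639435109)/0.043749 = 1.800761
  θ̈ = (θ̇'−θ̇)/dt = (0.636498498−0.659839236)/0.043749 = -0.533515
  sinθ=0.121122, cosθ=0.992638
  F = (M+m)·ẍ + m·l·cosθ·θ̈ − m·l·sinθ·θ̇² = 2.851001 + -0.114626 − 0.011414 = 2.724961
step 5→6:
  ẍ = (ẋ'−ẋ)/dt = (-1.343382424−-1.560653605)/0.043749 = 4.966312
  θ̈ = (θ̇'−θ̇)/dt = (0.502461477−0.636498498)/0.043749 = -3.063773
  sinθ=0.149722, cosθ=0.988728
  F = (M+m)·ẍ + m·l·cosθ·θ̈ − m·l·sinθ·θ̇² = 7.862764 + -0.655662 − 0.013129 = 7.193974
step 6→7:
  ẍ = (ẋ'−ẋ)/dt = (-1.368551347−-1.343382424)/0.043749 = -0.575303
  θ̈ = (θ̇'−θ̇)/dt = (0.592212232−0.502461477)/0.043749 = 2.051493
  sinθ=0.177193, cosθ=0.984176
  F = (M+m)·ẍ + m·l·cosθ·θ̈ − m·l·sinθ·θ̇² = -0.910831 + 0.437008 − 0.009683 = -0.483506
step 7→8:
  ẍ = (ẋ'−ẋ)/dt = (-1.822088381−-1.368551347)/0.043749 = -10.366798
  θ̈ = (θ̇'−θ̇)/dt = (1.063854062−0.592212232)/0.043749 = 10.780631
  sinθ=0.198782, cosθ=0.980044
  F = (M+m)·ẍ + m·l·cosθ·θ̈ − m·l·sinθ·θ̇² = -16.412921 + 2.286840 − 0.015090 = -14.141171

F_0 = -14.519460 N
F_1 = -5.839636 N
F_2 = -11.581947 N
F_3 = -2.495445 N
F_4 = 2.724961 N
F_5 = 7.193974 N
F_6 = -0.483506 N
F_7 = -14.141171 N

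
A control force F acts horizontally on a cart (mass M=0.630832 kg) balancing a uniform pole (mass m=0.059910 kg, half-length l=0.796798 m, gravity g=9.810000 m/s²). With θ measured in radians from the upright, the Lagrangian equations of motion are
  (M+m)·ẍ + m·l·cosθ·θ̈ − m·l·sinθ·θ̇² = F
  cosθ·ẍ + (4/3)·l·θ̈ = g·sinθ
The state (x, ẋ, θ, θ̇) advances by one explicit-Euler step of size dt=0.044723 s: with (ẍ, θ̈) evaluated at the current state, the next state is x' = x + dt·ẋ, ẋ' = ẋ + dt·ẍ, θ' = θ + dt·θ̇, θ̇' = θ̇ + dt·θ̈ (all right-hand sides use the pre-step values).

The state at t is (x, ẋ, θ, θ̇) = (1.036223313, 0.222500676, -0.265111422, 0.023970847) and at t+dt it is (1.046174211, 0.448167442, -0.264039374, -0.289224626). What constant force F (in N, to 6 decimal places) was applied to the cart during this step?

ẍ = (ẋ'−ẋ)/dt = (0.448167442−0.222500676)/0.044723 = 5.045877
θ̈ = (θ̇'−θ̇)/dt = (-0.289224626−0.023970847)/0.044723 = -7.003007
sinθ=-0.262017, cosθ=0.965063
F = (M+m)·ẍ + m·l·cosθ·θ̈ − m·l·sinθ·θ̇² = 3.485399 + -0.322617 − -0.000007 = 3.162789

F = 3.162789 N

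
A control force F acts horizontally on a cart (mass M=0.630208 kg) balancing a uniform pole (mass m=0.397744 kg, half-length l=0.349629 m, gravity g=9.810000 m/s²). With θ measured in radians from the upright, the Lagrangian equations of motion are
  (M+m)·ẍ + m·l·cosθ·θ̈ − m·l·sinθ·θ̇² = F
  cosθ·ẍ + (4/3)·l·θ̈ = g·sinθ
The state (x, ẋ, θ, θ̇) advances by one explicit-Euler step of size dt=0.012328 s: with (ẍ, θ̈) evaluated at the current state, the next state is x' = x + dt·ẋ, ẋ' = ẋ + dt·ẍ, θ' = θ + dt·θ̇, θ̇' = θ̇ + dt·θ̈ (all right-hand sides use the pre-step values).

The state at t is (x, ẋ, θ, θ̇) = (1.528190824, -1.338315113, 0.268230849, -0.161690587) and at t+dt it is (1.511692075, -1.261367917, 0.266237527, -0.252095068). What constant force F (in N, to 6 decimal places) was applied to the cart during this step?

F = 5.431846 N

ẍ = (ẋ'−ẋ)/dt = (-1.261367917−-1.338315113)/0.012328 = 6.241661
θ̈ = (θ̇'−θ̇)/dt = (-0.252095068−-0.161690587)/0.012328 = -7.333264
sinθ=0.265026, cosθ=0.964241
F = (M+m)·ẍ + m·l·cosθ·θ̈ − m·l·sinθ·θ̇² = 6.416128 + -0.983318 − 0.000964 = 5.431846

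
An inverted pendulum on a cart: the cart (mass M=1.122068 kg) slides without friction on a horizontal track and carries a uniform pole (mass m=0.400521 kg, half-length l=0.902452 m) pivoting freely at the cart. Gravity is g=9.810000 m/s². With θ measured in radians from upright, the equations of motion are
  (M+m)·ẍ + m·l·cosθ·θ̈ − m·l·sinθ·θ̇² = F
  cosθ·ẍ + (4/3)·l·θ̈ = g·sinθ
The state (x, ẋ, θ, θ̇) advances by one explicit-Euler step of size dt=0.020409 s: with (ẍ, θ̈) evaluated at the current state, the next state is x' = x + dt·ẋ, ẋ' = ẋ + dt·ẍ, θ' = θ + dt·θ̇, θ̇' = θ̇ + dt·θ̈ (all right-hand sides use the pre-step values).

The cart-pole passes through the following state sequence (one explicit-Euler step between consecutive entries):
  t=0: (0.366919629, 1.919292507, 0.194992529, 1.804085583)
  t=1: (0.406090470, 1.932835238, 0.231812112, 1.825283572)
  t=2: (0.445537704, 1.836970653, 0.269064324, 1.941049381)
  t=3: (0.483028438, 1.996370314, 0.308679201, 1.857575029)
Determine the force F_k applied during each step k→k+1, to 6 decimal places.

F_0 = 1.150706 N
F_1 = -5.433110 N
F_2 = 10.104636 N

step 0→1:
  ẍ = (ẋ'−ẋ)/dt = (1.932835238−1.919292507)/0.020409 = 0.663567
  θ̈ = (θ̇'−θ̇)/dt = (1.825283572−1.804085583)/0.020409 = 1.038659
  sinθ=0.193759, cosθ=0.981049
  F = (M+m)·ẍ + m·l·cosθ·θ̈ − m·l·sinθ·θ̇² = 1.010339 + 0.368310 − 0.227943 = 1.150706
step 1→2:
  ẍ = (ẋ'−ẋ)/dt = (1.836970653−1.932835238)/0.020409 = -4.697172
  θ̈ = (θ̇'−θ̇)/dt = (1.941049381−1.825283572)/0.020409 = 5.672292
  sinθ=0.229742, cosθ=0.973252
  F = (M+m)·ẍ + m·l·cosθ·θ̈ − m·l·sinθ·θ̇² = -7.151863 + 1.995415 − 0.276662 = -5.433110
step 2→3:
  ẍ = (ẋ'−ẋ)/dt = (1.996370314−1.836970653)/0.020409 = 7.810263
  θ̈ = (θ̇'−θ̇)/dt = (1.857575029−1.941049381)/0.020409 = -4.090076
  sinθ=0.265830, cosθ=0.964020
  F = (M+m)·ẍ + m·l·cosθ·θ̈ − m·l·sinθ·θ̇² = 11.891821 + -1.425170 − 0.362014 = 10.104636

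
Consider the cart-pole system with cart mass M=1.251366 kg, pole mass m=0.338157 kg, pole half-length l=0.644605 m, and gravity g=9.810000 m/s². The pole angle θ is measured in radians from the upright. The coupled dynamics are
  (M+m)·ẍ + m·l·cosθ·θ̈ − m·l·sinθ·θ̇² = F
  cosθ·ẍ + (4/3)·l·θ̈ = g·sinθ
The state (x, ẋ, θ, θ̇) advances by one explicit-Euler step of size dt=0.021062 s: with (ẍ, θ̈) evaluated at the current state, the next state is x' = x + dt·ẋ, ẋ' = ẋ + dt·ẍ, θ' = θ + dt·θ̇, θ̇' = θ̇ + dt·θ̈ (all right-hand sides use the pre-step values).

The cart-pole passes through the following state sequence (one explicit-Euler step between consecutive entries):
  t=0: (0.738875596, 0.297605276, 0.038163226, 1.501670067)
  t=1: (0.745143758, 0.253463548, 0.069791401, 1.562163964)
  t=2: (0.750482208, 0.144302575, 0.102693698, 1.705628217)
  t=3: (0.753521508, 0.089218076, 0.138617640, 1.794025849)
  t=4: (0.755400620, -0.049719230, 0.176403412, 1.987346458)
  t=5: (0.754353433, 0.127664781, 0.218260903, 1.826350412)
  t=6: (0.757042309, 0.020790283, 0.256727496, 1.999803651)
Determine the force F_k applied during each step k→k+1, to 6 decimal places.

step 0→1:
  ẍ = (ẋ'−ẋ)/dt = (0.253463548−0.297605276)/0.021062 = -2.095799
  θ̈ = (θ̇'−θ̇)/dt = (1.562163964−1.501670067)/0.021062 = 2.872182
  sinθ=0.038154, cosθ=0.999272
  F = (M+m)·ẍ + m·l·cosθ·θ̈ − m·l·sinθ·θ̇² = -3.331321 + 0.625616 − 0.018754 = -2.724460
step 1→2:
  ẍ = (ẋ'−ẋ)/dt = (0.144302575−0.253463548)/0.021062 = -5.182840
  θ̈ = (θ̇'−θ̇)/dt = (1.705628217−1.562163964)/0.021062 = 6.811521
  sinθ=0.069735, cosθ=0.997566
  F = (M+m)·ẍ + m·l·cosθ·θ̈ − m·l·sinθ·θ̇² = -8.238243 + 1.481145 − 0.037095 = -6.794193
step 2→3:
  ẍ = (ẋ'−ẋ)/dt = (0.089218076−0.144302575)/0.021062 = -2.615350
  θ̈ = (θ̇'−θ̇)/dt = (1.794025849−1.705628217)/0.021062 = 4.197020
  sinθ=0.102513, cosθ=0.994732
  F = (M+m)·ẍ + m·l·cosθ·θ̈ − m·l·sinθ·θ̇² = -4.157159 + 0.910037 − 0.065007 = -3.312129
step 3→4:
  ẍ = (ẋ'−ẋ)/dt = (-0.049719230−0.089218076)/0.021062 = -6.596587
  θ̈ = (θ̇'−θ̇)/dt = (1.987346458−1.794025849)/0.021062 = 9.178644
  sinθ=0.138174, cosθ=0.990408
  F = (M+m)·ẍ + m·l·cosθ·θ̈ − m·l·sinθ·θ̇² = -10.485426 + 1.981549 − 0.096938 = -8.600816
step 4→5:
  ẍ = (ẋ'−ẋ)/dt = (0.127664781−-0.049719230)/0.021062 = 8.421993
  θ̈ = (θ̇'−θ̇)/dt = (1.826350412−1.987346458)/0.021062 = -7.643911
  sinθ=0.175490, cosθ=0.984481
  F = (M+m)·ẍ + m·l·cosθ·θ̈ − m·l·sinθ·θ̇² = 13.386951 + -1.640345 − 0.151082 = 11.595525
step 5→6:
  ẍ = (ẋ'−ẋ)/dt = (0.020790283−0.127664781)/0.021062 = -5.074281
  θ̈ = (θ̇'−θ̇)/dt = (1.999803651−1.826350412)/0.021062 = 8.235364
  sinθ=0.216532, cosθ=0.976275
  F = (M+m)·ẍ + m·l·cosθ·θ̈ − m·l·sinθ·θ̇² = -8.065686 + 1.752537 − 0.157435 = -6.470584

F_0 = -2.724460 N
F_1 = -6.794193 N
F_2 = -3.312129 N
F_3 = -8.600816 N
F_4 = 11.595525 N
F_5 = -6.470584 N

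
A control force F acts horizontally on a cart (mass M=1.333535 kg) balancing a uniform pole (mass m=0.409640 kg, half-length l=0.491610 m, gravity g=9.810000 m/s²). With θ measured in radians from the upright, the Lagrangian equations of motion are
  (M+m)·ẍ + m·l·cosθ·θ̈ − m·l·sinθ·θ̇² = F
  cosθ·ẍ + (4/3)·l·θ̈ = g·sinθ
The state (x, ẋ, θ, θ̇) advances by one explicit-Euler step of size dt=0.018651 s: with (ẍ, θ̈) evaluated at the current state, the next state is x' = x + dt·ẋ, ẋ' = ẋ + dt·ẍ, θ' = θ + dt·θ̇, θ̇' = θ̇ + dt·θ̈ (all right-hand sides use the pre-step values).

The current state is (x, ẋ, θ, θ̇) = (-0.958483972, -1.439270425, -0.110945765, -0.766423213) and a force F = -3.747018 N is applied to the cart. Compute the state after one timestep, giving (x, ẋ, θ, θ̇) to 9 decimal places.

(-0.985327805, -1.483685163, -0.125240324, -0.729985870)

sinθ=-0.110718300, cosθ=0.993851829
temp = (F + m·l·θ̇²·sinθ)/(M+m) = (-3.747018 + -0.013097240)/1.743175 = -2.157049774
θ̈ = (g·sinθ − cosθ·temp)/(l·(4/3 − m·cos²θ/(M+m))) = 1.953640180
ẍ = temp − m·l·θ̈·cosθ/(M+m) = -2.381359599
Euler: x'=-0.958483972+0.018651·-1.439270425=-0.985327805, ẋ'=-1.439270425+0.018651·-2.381359599=-1.483685163
       θ'=-0.110945765+0.018651·-0.766423213=-0.125240324, θ̇'=-0.766423213+0.018651·1.953640180=-0.729985870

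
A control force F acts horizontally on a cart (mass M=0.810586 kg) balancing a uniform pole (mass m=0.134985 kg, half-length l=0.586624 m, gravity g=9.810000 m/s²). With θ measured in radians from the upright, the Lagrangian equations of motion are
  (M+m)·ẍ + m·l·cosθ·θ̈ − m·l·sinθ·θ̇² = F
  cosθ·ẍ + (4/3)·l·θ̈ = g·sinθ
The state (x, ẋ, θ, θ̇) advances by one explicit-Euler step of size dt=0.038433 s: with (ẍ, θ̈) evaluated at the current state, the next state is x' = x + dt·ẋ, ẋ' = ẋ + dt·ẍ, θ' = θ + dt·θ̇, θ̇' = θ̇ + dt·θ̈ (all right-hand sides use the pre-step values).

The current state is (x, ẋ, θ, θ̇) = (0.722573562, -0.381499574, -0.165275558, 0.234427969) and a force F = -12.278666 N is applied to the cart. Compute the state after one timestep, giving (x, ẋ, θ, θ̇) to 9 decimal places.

(0.707911389, -0.931321639, -0.156265788, 0.848491886)

sinθ=-0.164524140, cosθ=0.986373057
temp = (F + m·l·θ̇²·sinθ)/(M+m) = (-12.278666 + -0.000715968)/0.945571 = -12.986208300
θ̈ = (g·sinθ − cosθ·temp)/(l·(4/3 − m·cos²θ/(M+m))) = 15.977517149
ẍ = temp − m·l·θ̈·cosθ/(M+m) = -14.305988737
Euler: x'=0.722573562+0.038433·-0.381499574=0.707911389, ẋ'=-0.381499574+0.038433·-14.305988737=-0.931321639
       θ'=-0.165275558+0.038433·0.234427969=-0.156265788, θ̇'=0.234427969+0.038433·15.977517149=0.848491886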